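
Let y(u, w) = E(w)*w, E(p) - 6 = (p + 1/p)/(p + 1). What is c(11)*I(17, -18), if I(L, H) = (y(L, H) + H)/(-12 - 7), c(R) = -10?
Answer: -24670/323 ≈ -76.378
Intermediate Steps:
E(p) = 6 + (p + 1/p)/(1 + p) (E(p) = 6 + (p + 1/p)/(p + 1) = 6 + (p + 1/p)/(1 + p))
y(u, w) = (1 + 6*w + 7*w**2)/(1 + w) (y(u, w) = ((1 + 6*w + 7*w**2)/(w*(1 + w)))*w = (1 + 6*w + 7*w**2)/(1 + w))
I(L, H) = -H/19 - (1 + 6*H + 7*H**2)/(19*(1 + H)) (I(L, H) = ((1 + 6*H + 7*H**2)/(1 + H) + H)/(-12 - 7) = (H + (1 + 6*H + 7*H**2)/(1 + H))/(-19) = (H + (1 + 6*H + 7*H**2)/(1 + H))*(-1/19) = -H/19 - (1 + 6*H + 7*H**2)/(19*(1 + H)))
c(11)*I(17, -18) = -10*(-1 - 8*(-18)**2 - 7*(-18))/(19*(1 - 18)) = -10*(-1 - 8*324 + 126)/(19*(-17)) = -10*(-1)*(-1 - 2592 + 126)/(19*17) = -10*(-1)*(-2467)/(19*17) = -10*2467/323 = -24670/323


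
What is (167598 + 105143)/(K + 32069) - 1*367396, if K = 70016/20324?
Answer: -59869500530807/162960093 ≈ -3.6739e+5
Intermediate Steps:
K = 17504/5081 (K = 70016*(1/20324) = 17504/5081 ≈ 3.4450)
(167598 + 105143)/(K + 32069) - 1*367396 = (167598 + 105143)/(17504/5081 + 32069) - 1*367396 = 272741/(162960093/5081) - 367396 = 272741*(5081/162960093) - 367396 = 1385797021/162960093 - 367396 = -59869500530807/162960093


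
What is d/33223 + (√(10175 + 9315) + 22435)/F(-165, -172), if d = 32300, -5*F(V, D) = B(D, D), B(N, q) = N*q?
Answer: -2771226825/982869232 - 5*√19490/29584 ≈ -2.8431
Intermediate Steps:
F(V, D) = -D²/5 (F(V, D) = -D*D/5 = -D²/5)
d/33223 + (√(10175 + 9315) + 22435)/F(-165, -172) = 32300/33223 + (√(10175 + 9315) + 22435)/((-⅕*(-172)²)) = 32300*(1/33223) + (√19490 + 22435)/((-⅕*29584)) = 32300/33223 + (22435 + √19490)/(-29584/5) = 32300/33223 + (22435 + √19490)*(-5/29584) = 32300/33223 + (-112175/29584 - 5*√19490/29584) = -2771226825/982869232 - 5*√19490/29584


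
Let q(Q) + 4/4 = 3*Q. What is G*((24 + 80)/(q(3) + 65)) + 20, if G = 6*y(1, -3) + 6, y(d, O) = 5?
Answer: 5204/73 ≈ 71.288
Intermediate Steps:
q(Q) = -1 + 3*Q
G = 36 (G = 6*5 + 6 = 30 + 6 = 36)
G*((24 + 80)/(q(3) + 65)) + 20 = 36*((24 + 80)/((-1 + 3*3) + 65)) + 20 = 36*(104/((-1 + 9) + 65)) + 20 = 36*(104/(8 + 65)) + 20 = 36*(104/73) + 20 = 3744/73 + 20 = 5204/73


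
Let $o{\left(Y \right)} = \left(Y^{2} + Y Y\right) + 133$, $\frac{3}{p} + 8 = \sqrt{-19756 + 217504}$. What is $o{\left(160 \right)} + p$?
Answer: $\frac{2536928199}{49421} + \frac{9 \sqrt{5493}}{98842} \approx 51333.0$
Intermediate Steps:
$p = \frac{3}{-8 + 6 \sqrt{5493}}$ ($p = \frac{3}{-8 + \sqrt{-19756 + 217504}} = \frac{3}{-8 + \sqrt{197748}} = \frac{3}{-8 + 6 \sqrt{5493}} \approx 0.0068699$)
$o{\left(Y \right)} = 133 + 2 Y^{2}$ ($o{\left(Y \right)} = \left(Y^{2} + Y^{2}\right) + 133 = 2 Y^{2} + 133 = 133 + 2 Y^{2}$)
$o{\left(160 \right)} + p = \left(133 + 2 \cdot 160^{2}\right) + \left(\frac{6}{49421} + \frac{9 \sqrt{5493}}{98842}\right) = \left(133 + 2 \cdot 25600\right) + \left(\frac{6}{49421} + \frac{9 \sqrt{5493}}{98842}\right) = \left(133 + 51200\right) + \left(\frac{6}{49421} + \frac{9 \sqrt{5493}}{98842}\right) = 51333 + \left(\frac{6}{49421} + \frac{9 \sqrt{5493}}{98842}\right) = \frac{2536928199}{49421} + \frac{9 \sqrt{5493}}{98842}$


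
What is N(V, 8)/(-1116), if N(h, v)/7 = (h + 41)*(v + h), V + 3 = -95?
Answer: -1995/62 ≈ -32.177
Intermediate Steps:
V = -98 (V = -3 - 95 = -98)
N(h, v) = 7*(41 + h)*(h + v) (N(h, v) = 7*((h + 41)*(v + h)) = 7*((41 + h)*(h + v)) = 7*(41 + h)*(h + v))
N(V, 8)/(-1116) = (7*(-98)**2 + 287*(-98) + 287*8 + 7*(-98)*8)/(-1116) = (7*9604 - 28126 + 2296 - 5488)*(-1/1116) = (67228 - 28126 + 2296 - 5488)*(-1/1116) = 35910*(-1/1116) = -1995/62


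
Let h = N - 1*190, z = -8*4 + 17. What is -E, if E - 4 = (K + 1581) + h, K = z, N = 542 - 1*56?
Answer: -1866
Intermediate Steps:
z = -15 (z = -32 + 17 = -15)
N = 486 (N = 542 - 56 = 486)
K = -15
h = 296 (h = 486 - 1*190 = 486 - 190 = 296)
E = 1866 (E = 4 + ((-15 + 1581) + 296) = 4 + (1566 + 296) = 4 + 1862 = 1866)
-E = -1*1866 = -1866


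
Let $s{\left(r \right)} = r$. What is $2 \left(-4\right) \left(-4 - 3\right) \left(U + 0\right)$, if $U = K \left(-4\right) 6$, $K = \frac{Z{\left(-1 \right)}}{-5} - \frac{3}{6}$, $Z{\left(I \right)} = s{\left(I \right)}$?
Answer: $\frac{2016}{5} \approx 403.2$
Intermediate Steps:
$Z{\left(I \right)} = I$
$K = - \frac{3}{10}$ ($K = - \frac{1}{-5} - \frac{3}{6} = \left(-1\right) \left(- \frac{1}{5}\right) - \frac{1}{2} = \frac{1}{5} - \frac{1}{2} = - \frac{3}{10} \approx -0.3$)
$U = \frac{36}{5}$ ($U = \left(- \frac{3}{10}\right) \left(-4\right) 6 = \frac{6}{5} \cdot 6 = \frac{36}{5} \approx 7.2$)
$2 \left(-4\right) \left(-4 - 3\right) \left(U + 0\right) = 2 \left(-4\right) \left(-4 - 3\right) \left(\frac{36}{5} + 0\right) = - 8 \left(\left(-7\right) \frac{36}{5}\right) = \left(-8\right) \left(- \frac{252}{5}\right) = \frac{2016}{5}$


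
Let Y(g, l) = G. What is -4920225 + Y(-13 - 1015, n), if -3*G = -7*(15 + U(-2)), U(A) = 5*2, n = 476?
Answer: -14760500/3 ≈ -4.9202e+6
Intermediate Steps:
U(A) = 10
G = 175/3 (G = -(-7)*(15 + 10)/3 = -(-7)*25/3 = -1/3*(-175) = 175/3 ≈ 58.333)
Y(g, l) = 175/3
-4920225 + Y(-13 - 1015, n) = -4920225 + 175/3 = -14760500/3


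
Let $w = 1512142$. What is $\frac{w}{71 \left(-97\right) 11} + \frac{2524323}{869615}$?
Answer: $- \frac{1123746227819}{65879423555} \approx -17.058$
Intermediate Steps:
$\frac{w}{71 \left(-97\right) 11} + \frac{2524323}{869615} = \frac{1512142}{71 \left(-97\right) 11} + \frac{2524323}{869615} = \frac{1512142}{\left(-6887\right) 11} + 2524323 \cdot \frac{1}{869615} = \frac{1512142}{-75757} + \frac{2524323}{869615} = 1512142 \left(- \frac{1}{75757}\right) + \frac{2524323}{869615} = - \frac{1512142}{75757} + \frac{2524323}{869615} = - \frac{1123746227819}{65879423555}$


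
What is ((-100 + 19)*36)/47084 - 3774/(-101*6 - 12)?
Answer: 7328872/1212413 ≈ 6.0449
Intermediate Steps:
((-100 + 19)*36)/47084 - 3774/(-101*6 - 12) = -81*36*(1/47084) - 3774/(-606 - 12) = -2916*1/47084 - 3774/(-618) = -729/11771 - 3774*(-1/618) = -729/11771 + 629/103 = 7328872/1212413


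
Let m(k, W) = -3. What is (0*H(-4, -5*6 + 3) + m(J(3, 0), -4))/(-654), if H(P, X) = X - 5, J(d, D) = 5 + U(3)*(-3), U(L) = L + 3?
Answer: 1/218 ≈ 0.0045872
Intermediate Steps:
U(L) = 3 + L
J(d, D) = -13 (J(d, D) = 5 + (3 + 3)*(-3) = 5 + 6*(-3) = 5 - 18 = -13)
H(P, X) = -5 + X
(0*H(-4, -5*6 + 3) + m(J(3, 0), -4))/(-654) = (0*(-5 + (-5*6 + 3)) - 3)/(-654) = (0*(-5 + (-30 + 3)) - 3)*(-1/654) = (0*(-5 - 27) - 3)*(-1/654) = (0*(-32) - 3)*(-1/654) = (0 - 3)*(-1/654) = -3*(-1/654) = 1/218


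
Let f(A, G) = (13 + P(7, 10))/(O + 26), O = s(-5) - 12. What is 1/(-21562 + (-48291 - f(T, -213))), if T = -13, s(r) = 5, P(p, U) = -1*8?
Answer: -19/1327212 ≈ -1.4316e-5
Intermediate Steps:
P(p, U) = -8
O = -7 (O = 5 - 12 = -7)
f(A, G) = 5/19 (f(A, G) = (13 - 8)/(-7 + 26) = 5/19)
1/(-21562 + (-48291 - f(T, -213))) = 1/(-21562 + (-48291 - 1*5/19)) = 1/(-21562 + (-48291 - 5/19)) = 1/(-21562 - 917534/19) = 1/(-1327212/19) = -19/1327212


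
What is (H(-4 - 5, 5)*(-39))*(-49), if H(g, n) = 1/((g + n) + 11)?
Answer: 273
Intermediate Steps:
H(g, n) = 1/(11 + g + n)
(H(-4 - 5, 5)*(-39))*(-49) = (-39/(11 + (-4 - 5) + 5))*(-49) = (-39/(11 - 9 + 5))*(-49) = (-39/7)*(-49) = ((⅐)*(-39))*(-49) = -39/7*(-49) = 273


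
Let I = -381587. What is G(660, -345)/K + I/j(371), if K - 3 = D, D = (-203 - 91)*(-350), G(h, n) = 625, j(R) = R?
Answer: -39266215186/38177013 ≈ -1028.5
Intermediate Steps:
D = 102900 (D = -294*(-350) = 102900)
K = 102903 (K = 3 + 102900 = 102903)
G(660, -345)/K + I/j(371) = 625/102903 - 381587/371 = -39266215186/38177013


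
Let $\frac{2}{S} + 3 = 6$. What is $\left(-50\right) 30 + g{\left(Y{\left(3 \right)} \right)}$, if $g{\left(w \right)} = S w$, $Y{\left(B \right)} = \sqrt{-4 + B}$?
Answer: $-1500 + \frac{2 i}{3} \approx -1500.0 + 0.66667 i$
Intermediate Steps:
$S = \frac{2}{3}$ ($S = \frac{2}{-3 + 6} = \frac{2}{3} \approx 0.66667$)
$g{\left(w \right)} = \frac{2 w}{3}$
$\left(-50\right) 30 + g{\left(Y{\left(3 \right)} \right)} = \left(-50\right) 30 + \frac{2 \sqrt{-4 + 3}}{3} = -1500 + \frac{2 \sqrt{-1}}{3} = -1500 + \frac{2 i}{3}$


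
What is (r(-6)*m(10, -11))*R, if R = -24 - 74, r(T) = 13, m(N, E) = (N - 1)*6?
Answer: -68796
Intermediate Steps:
m(N, E) = -6 + 6*N (m(N, E) = (-1 + N)*6 = -6 + 6*N)
R = -98
(r(-6)*m(10, -11))*R = (13*(-6 + 6*10))*(-98) = (13*(-6 + 60))*(-98) = (13*54)*(-98) = 702*(-98) = -68796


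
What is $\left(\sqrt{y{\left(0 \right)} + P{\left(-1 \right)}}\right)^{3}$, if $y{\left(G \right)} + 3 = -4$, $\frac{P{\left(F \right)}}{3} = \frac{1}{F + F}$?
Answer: $- \frac{17 i \sqrt{34}}{4} \approx - 24.782 i$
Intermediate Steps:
$P{\left(F \right)} = \frac{3}{2 F}$ ($P{\left(F \right)} = \frac{3}{F + F} = \frac{3}{2 F}$)
$y{\left(G \right)} = -7$ ($y{\left(G \right)} = -3 - 4 = -7$)
$\left(\sqrt{y{\left(0 \right)} + P{\left(-1 \right)}}\right)^{3} = \left(\sqrt{-7 + \frac{3}{2 \left(-1\right)}}\right)^{3} = \left(\sqrt{-7 + \frac{3}{2} \left(-1\right)}\right)^{3} = \left(\sqrt{-7 - \frac{3}{2}}\right)^{3} = \left(\sqrt{- \frac{17}{2}}\right)^{3} = \left(\frac{i \sqrt{34}}{2}\right)^{3} = - \frac{17 i \sqrt{34}}{4}$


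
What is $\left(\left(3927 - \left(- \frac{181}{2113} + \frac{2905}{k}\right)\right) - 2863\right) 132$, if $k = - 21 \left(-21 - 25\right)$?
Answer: $\frac{6806890178}{48599} \approx 1.4006 \cdot 10^{5}$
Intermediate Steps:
$k = 966$ ($k = \left(-21\right) \left(-46\right) = 966$)
$\left(\left(3927 - \left(- \frac{181}{2113} + \frac{2905}{k}\right)\right) - 2863\right) 132 = \left(\left(3927 - \left(- \frac{181}{2113} + \frac{415}{138}\right)\right) - 2863\right) 132 = \left(\left(3927 - \frac{851917}{291594}\right) - 2863\right) 132 = \left(\frac{1144237721}{291594} - 2863\right) 132 = \frac{309404099}{291594} \cdot 132 = \frac{6806890178}{48599}$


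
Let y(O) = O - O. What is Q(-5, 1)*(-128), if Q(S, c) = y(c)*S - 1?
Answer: 128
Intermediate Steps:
y(O) = 0
Q(S, c) = -1 (Q(S, c) = 0*S - 1 = 0 - 1 = -1)
Q(-5, 1)*(-128) = -1*(-128) = 128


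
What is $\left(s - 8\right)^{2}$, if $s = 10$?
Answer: $4$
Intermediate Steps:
$\left(s - 8\right)^{2} = \left(10 - 8\right)^{2} = 2^{2} = 4$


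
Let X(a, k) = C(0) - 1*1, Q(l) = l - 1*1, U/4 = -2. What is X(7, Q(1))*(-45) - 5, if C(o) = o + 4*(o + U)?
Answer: 1480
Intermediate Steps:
U = -8 (U = 4*(-2) = -8)
Q(l) = -1 + l (Q(l) = l - 1 = -1 + l)
C(o) = -32 + 5*o (C(o) = o + 4*(o - 8) = o + 4*(-8 + o) = o + (-32 + 4*o) = -32 + 5*o)
X(a, k) = -33 (X(a, k) = (-32 + 5*0) - 1*1 = (-32 + 0) - 1 = -32 - 1 = -33)
X(7, Q(1))*(-45) - 5 = -33*(-45) - 5 = 1485 - 5 = 1480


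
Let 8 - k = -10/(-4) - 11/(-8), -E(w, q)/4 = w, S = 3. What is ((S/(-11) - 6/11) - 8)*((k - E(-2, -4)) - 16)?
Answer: 15423/88 ≈ 175.26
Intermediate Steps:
E(w, q) = -4*w
k = 33/8 (k = 8 - (-10/(-4) - 11/(-8)) = 8 - (-10*(-¼) - 11*(-⅛)) = 8 - (5/2 + 11/8) = 8 - 1*31/8 = 8 - 31/8 = 33/8 ≈ 4.1250)
((S/(-11) - 6/11) - 8)*((k - E(-2, -4)) - 16) = ((3/(-11) - 6/11) - 8)*((33/8 - (-4)*(-2)) - 16) = ((3*(-1/11) - 6*1/11) - 8)*((33/8 - 1*8) - 16) = ((-3/11 - 6/11) - 8)*((33/8 - 8) - 16) = (-9/11 - 8)*(-31/8 - 16) = -97/11*(-159/8) = 15423/88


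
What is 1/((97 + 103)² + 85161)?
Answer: 1/125161 ≈ 7.9897e-6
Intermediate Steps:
1/((97 + 103)² + 85161) = 1/(200² + 85161) = 1/(40000 + 85161) = 1/125161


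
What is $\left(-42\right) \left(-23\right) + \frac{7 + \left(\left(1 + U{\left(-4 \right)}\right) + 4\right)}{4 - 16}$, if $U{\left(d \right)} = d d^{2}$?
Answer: $\frac{2911}{3} \approx 970.33$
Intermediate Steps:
$U{\left(d \right)} = d^{3}$
$\left(-42\right) \left(-23\right) + \frac{7 + \left(\left(1 + U{\left(-4 \right)}\right) + 4\right)}{4 - 16} = \left(-42\right) \left(-23\right) + \frac{7 + \left(\left(1 + \left(-4\right)^{3}\right) + 4\right)}{4 - 16} = 966 + \frac{7 + \left(\left(1 - 64\right) + 4\right)}{-12} = 966 + \left(7 + \left(-63 + 4\right)\right) \left(- \frac{1}{12}\right) = 966 + \left(7 - 59\right) \left(- \frac{1}{12}\right) = 966 - - \frac{13}{3} = 966 + \frac{13}{3} = \frac{2911}{3}$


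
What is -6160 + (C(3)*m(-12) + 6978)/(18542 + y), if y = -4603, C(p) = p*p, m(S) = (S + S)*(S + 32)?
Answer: -85861582/13939 ≈ -6159.8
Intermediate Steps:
m(S) = 2*S*(32 + S) (m(S) = (2*S)*(32 + S) = 2*S*(32 + S))
C(p) = p²
-6160 + (C(3)*m(-12) + 6978)/(18542 + y) = -6160 + (3²*(2*(-12)*(32 - 12)) + 6978)/(18542 - 4603) = -6160 + (9*(2*(-12)*20) + 6978)/13939 = -6160 + (9*(-480) + 6978)*(1/13939) = -6160 + (-4320 + 6978)*(1/13939) = -6160 + 2658*(1/13939) = -6160 + 2658/13939 = -85861582/13939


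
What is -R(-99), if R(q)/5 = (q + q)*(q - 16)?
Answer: -113850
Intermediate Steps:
R(q) = 10*q*(-16 + q) (R(q) = 5*((q + q)*(q - 16)) = 5*((2*q)*(-16 + q)) = 5*(2*q*(-16 + q)) = 10*q*(-16 + q))
-R(-99) = -10*(-99)*(-16 - 99) = -10*(-99)*(-115) = -1*113850 = -113850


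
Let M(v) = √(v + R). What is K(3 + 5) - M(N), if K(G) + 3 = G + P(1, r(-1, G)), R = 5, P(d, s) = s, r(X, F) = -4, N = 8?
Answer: 1 - √13 ≈ -2.6056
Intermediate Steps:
M(v) = √(5 + v) (M(v) = √(v + 5) = √(5 + v))
K(G) = -7 + G (K(G) = -3 + (G - 4) = -3 + (-4 + G) = -7 + G)
K(3 + 5) - M(N) = (-7 + (3 + 5)) - √(5 + 8) = (-7 + 8) - √13 = 1 - √13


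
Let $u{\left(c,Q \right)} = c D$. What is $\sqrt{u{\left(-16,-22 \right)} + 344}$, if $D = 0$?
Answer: $2 \sqrt{86} \approx 18.547$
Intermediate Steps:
$u{\left(c,Q \right)} = 0$ ($u{\left(c,Q \right)} = c 0 = 0$)
$\sqrt{u{\left(-16,-22 \right)} + 344} = \sqrt{0 + 344} = \sqrt{344} = 2 \sqrt{86}$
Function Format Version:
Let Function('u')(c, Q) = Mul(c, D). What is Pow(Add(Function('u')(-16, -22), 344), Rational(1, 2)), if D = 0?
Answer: Mul(2, Pow(86, Rational(1, 2))) ≈ 18.547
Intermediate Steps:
Function('u')(c, Q) = 0 (Function('u')(c, Q) = Mul(c, 0) = 0)
Pow(Add(Function('u')(-16, -22), 344), Rational(1, 2)) = Pow(Add(0, 344), Rational(1, 2)) = Pow(344, Rational(1, 2)) = Mul(2, Pow(86, Rational(1, 2)))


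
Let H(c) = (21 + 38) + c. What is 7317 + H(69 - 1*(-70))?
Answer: 7515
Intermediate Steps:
H(c) = 59 + c
7317 + H(69 - 1*(-70)) = 7317 + (59 + (69 - 1*(-70))) = 7317 + (59 + (69 + 70)) = 7317 + (59 + 139) = 7317 + 198 = 7515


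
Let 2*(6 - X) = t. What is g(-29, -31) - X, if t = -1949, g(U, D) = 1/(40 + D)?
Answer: -17647/18 ≈ -980.39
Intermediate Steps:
X = 1961/2 (X = 6 - 1/2*(-1949) = 6 + 1949/2 = 1961/2 ≈ 980.50)
g(-29, -31) - X = 1/(40 - 31) - 1*1961/2 = 1/9 - 1961/2 = -17647/18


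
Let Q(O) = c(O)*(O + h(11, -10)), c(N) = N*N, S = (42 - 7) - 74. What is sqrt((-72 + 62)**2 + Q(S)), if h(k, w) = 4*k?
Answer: sqrt(7705) ≈ 87.778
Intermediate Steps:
S = -39 (S = 35 - 74 = -39)
c(N) = N**2
Q(O) = O**2*(44 + O) (Q(O) = O**2*(O + 4*11) = O**2*(O + 44) = O**2*(44 + O))
sqrt((-72 + 62)**2 + Q(S)) = sqrt((-72 + 62)**2 + (-39)**2*(44 - 39)) = sqrt((-10)**2 + 1521*5) = sqrt(100 + 7605) = sqrt(7705)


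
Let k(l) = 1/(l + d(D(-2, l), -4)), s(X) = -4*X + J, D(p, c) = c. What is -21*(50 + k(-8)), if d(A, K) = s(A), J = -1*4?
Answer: -21021/20 ≈ -1051.1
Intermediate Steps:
J = -4
s(X) = -4 - 4*X (s(X) = -4*X - 4 = -4 - 4*X)
d(A, K) = -4 - 4*A
k(l) = 1/(-4 - 3*l) (k(l) = 1/(l + (-4 - 4*l)) = 1/(-4 - 3*l))
-21*(50 + k(-8)) = -21*(50 - 1/(4 + 3*(-8))) = -21*(50 - 1/(4 - 24)) = -21*(50 - 1/(-20)) = -21*(50 - 1*(-1/20)) = -21*(50 + 1/20) = -21*1001/20 = -21021/20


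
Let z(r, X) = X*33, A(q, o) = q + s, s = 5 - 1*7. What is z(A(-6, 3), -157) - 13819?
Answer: -19000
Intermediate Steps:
s = -2 (s = 5 - 7 = -2)
A(q, o) = -2 + q (A(q, o) = q - 2 = -2 + q)
z(r, X) = 33*X
z(A(-6, 3), -157) - 13819 = 33*(-157) - 13819 = -5181 - 13819 = -19000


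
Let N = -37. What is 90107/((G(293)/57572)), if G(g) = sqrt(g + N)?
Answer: 1296910051/4 ≈ 3.2423e+8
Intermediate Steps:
G(g) = sqrt(-37 + g) (G(g) = sqrt(g - 37) = sqrt(-37 + g))
90107/((G(293)/57572)) = 90107/((sqrt(-37 + 293)/57572)) = 90107/((sqrt(256)*(1/57572))) = 90107/((16*(1/57572))) = 90107/(4/14393) = 90107*(14393/4) = 1296910051/4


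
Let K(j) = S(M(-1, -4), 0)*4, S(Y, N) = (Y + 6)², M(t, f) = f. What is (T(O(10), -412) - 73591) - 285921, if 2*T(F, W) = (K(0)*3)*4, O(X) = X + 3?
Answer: -359416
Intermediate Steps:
S(Y, N) = (6 + Y)²
O(X) = 3 + X
K(j) = 16 (K(j) = (6 - 4)²*4 = 2²*4 = 4*4 = 16)
T(F, W) = 96 (T(F, W) = ((16*3)*4)/2 = (48*4)/2 = (½)*192 = 96)
(T(O(10), -412) - 73591) - 285921 = (96 - 73591) - 285921 = -73495 - 285921 = -359416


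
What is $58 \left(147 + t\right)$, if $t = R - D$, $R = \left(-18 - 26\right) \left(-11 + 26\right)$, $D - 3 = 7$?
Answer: $-30334$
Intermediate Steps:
$D = 10$ ($D = 3 + 7 = 10$)
$R = -660$ ($R = \left(-44\right) 15 = -660$)
$t = -670$ ($t = -660 - 10 = -670$)
$58 \left(147 + t\right) = 58 \left(147 - 670\right) = 58 \left(-523\right) = -30334$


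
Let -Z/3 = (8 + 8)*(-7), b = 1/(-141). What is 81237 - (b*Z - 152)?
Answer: 3825395/47 ≈ 81391.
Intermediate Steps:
b = -1/141 ≈ -0.0070922
Z = 336 (Z = -3*(8 + 8)*(-7) = -48*(-7) = -3*(-112) = 336)
81237 - (b*Z - 152) = 81237 - (-1/141*336 - 152) = 81237 - (-112/47 - 152) = 81237 - 1*(-7256/47) = 81237 + 7256/47 = 3825395/47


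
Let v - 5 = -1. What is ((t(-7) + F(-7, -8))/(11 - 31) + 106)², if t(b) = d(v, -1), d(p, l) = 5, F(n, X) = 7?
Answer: 277729/25 ≈ 11109.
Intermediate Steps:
v = 4 (v = 5 - 1 = 4)
t(b) = 5
((t(-7) + F(-7, -8))/(11 - 31) + 106)² = ((5 + 7)/(11 - 31) + 106)² = (12/(-20) + 106)² = (12*(-1/20) + 106)² = (-⅗ + 106)² = (527/5)² = 277729/25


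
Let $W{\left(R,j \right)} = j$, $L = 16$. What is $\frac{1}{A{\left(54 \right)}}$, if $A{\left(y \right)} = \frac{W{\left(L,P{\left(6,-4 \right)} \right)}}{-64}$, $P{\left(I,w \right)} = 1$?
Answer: $-64$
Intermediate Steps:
$A{\left(y \right)} = - \frac{1}{64}$ ($A{\left(y \right)} = 1 \frac{1}{-64} = 1 \left(- \frac{1}{64}\right) = - \frac{1}{64}$)
$\frac{1}{A{\left(54 \right)}} = \frac{1}{- \frac{1}{64}} = -64$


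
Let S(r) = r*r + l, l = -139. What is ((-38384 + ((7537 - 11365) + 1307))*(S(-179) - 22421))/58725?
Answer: -957581/145 ≈ -6604.0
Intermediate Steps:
S(r) = -139 + r² (S(r) = r*r - 139 = r² - 139 = -139 + r²)
((-38384 + ((7537 - 11365) + 1307))*(S(-179) - 22421))/58725 = ((-38384 + ((7537 - 11365) + 1307))*((-139 + (-179)²) - 22421))/58725 = ((-38384 + (-3828 + 1307))*((-139 + 32041) - 22421))*(1/58725) = ((-38384 - 2521)*(31902 - 22421))*(1/58725) = -40905*9481*(1/58725) = -387820305*1/58725 = -957581/145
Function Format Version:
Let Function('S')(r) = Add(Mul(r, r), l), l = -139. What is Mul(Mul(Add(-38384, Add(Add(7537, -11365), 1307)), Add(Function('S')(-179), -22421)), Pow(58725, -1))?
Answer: Rational(-957581, 145) ≈ -6604.0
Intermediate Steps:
Function('S')(r) = Add(-139, Pow(r, 2)) (Function('S')(r) = Add(Mul(r, r), -139) = Add(Pow(r, 2), -139) = Add(-139, Pow(r, 2)))
Mul(Mul(Add(-38384, Add(Add(7537, -11365), 1307)), Add(Function('S')(-179), -22421)), Pow(58725, -1)) = Mul(Mul(Add(-38384, Add(Add(7537, -11365), 1307)), Add(Add(-139, Pow(-179, 2)), -22421)), Pow(58725, -1)) = Mul(Mul(Add(-38384, Add(-3828, 1307)), Add(Add(-139, 32041), -22421)), Rational(1, 58725)) = Mul(Mul(Add(-38384, -2521), Add(31902, -22421)), Rational(1, 58725)) = Mul(Mul(-40905, 9481), Rational(1, 58725)) = Mul(-387820305, Rational(1, 58725)) = Rational(-957581, 145)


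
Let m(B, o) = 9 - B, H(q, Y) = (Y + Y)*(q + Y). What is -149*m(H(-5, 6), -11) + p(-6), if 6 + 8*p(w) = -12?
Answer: 1779/4 ≈ 444.75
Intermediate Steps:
H(q, Y) = 2*Y*(Y + q) (H(q, Y) = (2*Y)*(Y + q) = 2*Y*(Y + q))
p(w) = -9/4 (p(w) = -¾ + (⅛)*(-12) = -¾ - 3/2 = -9/4)
-149*m(H(-5, 6), -11) + p(-6) = -149*(9 - 2*6*(6 - 5)) - 9/4 = -149*(9 - 2*6) - 9/4 = -149*(9 - 1*12) - 9/4 = -149*(9 - 12) - 9/4 = -149*(-3) - 9/4 = 447 - 9/4 = 1779/4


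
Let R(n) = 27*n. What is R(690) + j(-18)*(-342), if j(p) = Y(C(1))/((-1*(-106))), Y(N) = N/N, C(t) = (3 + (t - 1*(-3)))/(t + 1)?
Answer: 987219/53 ≈ 18627.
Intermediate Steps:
C(t) = (6 + t)/(1 + t) (C(t) = (3 + (t + 3))/(1 + t) = (3 + (3 + t))/(1 + t) = (6 + t)/(1 + t))
Y(N) = 1
j(p) = 1/106 (j(p) = 1/(-1*(-106)) = 1/106)
R(690) + j(-18)*(-342) = 27*690 + (1/106)*(-342) = 18630 - 171/53 = 987219/53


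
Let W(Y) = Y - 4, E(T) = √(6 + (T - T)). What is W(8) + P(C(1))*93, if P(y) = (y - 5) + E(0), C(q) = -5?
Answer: -926 + 93*√6 ≈ -698.20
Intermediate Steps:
E(T) = √6 (E(T) = √(6 + 0) = √6)
W(Y) = -4 + Y
P(y) = -5 + y + √6 (P(y) = (y - 5) + √6 = (-5 + y) + √6 = -5 + y + √6)
W(8) + P(C(1))*93 = (-4 + 8) + (-5 - 5 + √6)*93 = 4 + (-10 + √6)*93 = 4 + (-930 + 93*√6) = -926 + 93*√6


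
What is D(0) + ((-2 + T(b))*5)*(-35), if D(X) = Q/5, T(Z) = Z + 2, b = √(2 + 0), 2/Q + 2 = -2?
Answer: -⅒ - 175*√2 ≈ -247.59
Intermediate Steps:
Q = -½ (Q = 2/(-2 - 2) = 2/(-4) = 2*(-¼) = -½ ≈ -0.50000)
b = √2 ≈ 1.4142
T(Z) = 2 + Z
D(X) = -⅒ (D(X) = -½/5 = -½*⅕ = -⅒)
D(0) + ((-2 + T(b))*5)*(-35) = -⅒ + ((-2 + (2 + √2))*5)*(-35) = -⅒ + (√2*5)*(-35) = -⅒ + (5*√2)*(-35) = -⅒ - 175*√2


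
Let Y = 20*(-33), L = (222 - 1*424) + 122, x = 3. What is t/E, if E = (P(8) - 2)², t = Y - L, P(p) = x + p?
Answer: -580/81 ≈ -7.1605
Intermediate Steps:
L = -80 (L = (222 - 424) + 122 = -202 + 122 = -80)
Y = -660
P(p) = 3 + p
t = -580 (t = -660 - 1*(-80) = -660 + 80 = -580)
E = 81 (E = ((3 + 8) - 2)² = (11 - 2)² = 9² = 81)
t/E = -580/81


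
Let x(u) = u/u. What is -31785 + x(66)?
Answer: -31784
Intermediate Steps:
x(u) = 1
-31785 + x(66) = -31785 + 1 = -31784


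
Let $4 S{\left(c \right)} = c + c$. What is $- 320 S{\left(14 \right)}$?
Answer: $-2240$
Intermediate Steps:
$S{\left(c \right)} = \frac{c}{2}$ ($S{\left(c \right)} = \frac{c + c}{4} = \frac{2 c}{4} = \frac{c}{2}$)
$- 320 S{\left(14 \right)} = - 320 \cdot \frac{1}{2} \cdot 14 = \left(-320\right) 7 = -2240$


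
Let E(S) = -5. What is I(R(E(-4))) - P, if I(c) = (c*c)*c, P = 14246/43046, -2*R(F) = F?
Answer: 2633391/172184 ≈ 15.294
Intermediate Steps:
R(F) = -F/2
P = 7123/21523 (P = 14246*(1/43046) = 7123/21523 ≈ 0.33095)
I(c) = c³ (I(c) = c²*c = c³)
I(R(E(-4))) - P = (-½*(-5))³ - 1*7123/21523 = (5/2)³ - 7123/21523 = 125/8 - 7123/21523 = 2633391/172184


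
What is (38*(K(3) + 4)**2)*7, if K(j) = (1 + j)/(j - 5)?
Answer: 1064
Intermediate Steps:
K(j) = (1 + j)/(-5 + j)
(38*(K(3) + 4)**2)*7 = (38*((1 + 3)/(-5 + 3) + 4)**2)*7 = (38*(4/(-2) + 4)**2)*7 = (38*(-1/2*4 + 4)**2)*7 = (38*(-2 + 4)**2)*7 = (38*2**2)*7 = (38*4)*7 = 152*7 = 1064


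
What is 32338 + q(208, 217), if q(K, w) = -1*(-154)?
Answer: 32492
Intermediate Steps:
q(K, w) = 154
32338 + q(208, 217) = 32338 + 154 = 32492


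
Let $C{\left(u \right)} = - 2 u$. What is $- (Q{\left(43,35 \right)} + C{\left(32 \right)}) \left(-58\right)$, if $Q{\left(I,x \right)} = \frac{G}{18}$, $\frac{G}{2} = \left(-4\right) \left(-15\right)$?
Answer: $- \frac{9976}{3} \approx -3325.3$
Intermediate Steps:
$G = 120$ ($G = 2 \left(\left(-4\right) \left(-15\right)\right) = 2 \cdot 60 = 120$)
$Q{\left(I,x \right)} = \frac{20}{3}$ ($Q{\left(I,x \right)} = \frac{120}{18} = 120 \cdot \frac{1}{18} = \frac{20}{3}$)
$- (Q{\left(43,35 \right)} + C{\left(32 \right)}) \left(-58\right) = - (\frac{20}{3} - 64) \left(-58\right) = \left(-1\right) \left(- \frac{172}{3}\right) \left(-58\right) = \frac{172}{3} \left(-58\right) = - \frac{9976}{3}$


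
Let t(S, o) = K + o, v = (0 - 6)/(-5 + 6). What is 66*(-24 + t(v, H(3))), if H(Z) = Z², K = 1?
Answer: -924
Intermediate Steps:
v = -6 (v = -6/1 = -6*1 = -6)
t(S, o) = 1 + o
66*(-24 + t(v, H(3))) = 66*(-24 + (1 + 3²)) = 66*(-24 + (1 + 9)) = 66*(-24 + 10) = 66*(-14) = -924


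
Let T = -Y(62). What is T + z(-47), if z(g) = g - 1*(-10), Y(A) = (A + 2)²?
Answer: -4133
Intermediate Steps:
Y(A) = (2 + A)²
z(g) = 10 + g (z(g) = g + 10 = 10 + g)
T = -4096 (T = -(2 + 62)² = -1*64² = -1*4096 = -4096)
T + z(-47) = -4096 + (10 - 47) = -4096 - 37 = -4133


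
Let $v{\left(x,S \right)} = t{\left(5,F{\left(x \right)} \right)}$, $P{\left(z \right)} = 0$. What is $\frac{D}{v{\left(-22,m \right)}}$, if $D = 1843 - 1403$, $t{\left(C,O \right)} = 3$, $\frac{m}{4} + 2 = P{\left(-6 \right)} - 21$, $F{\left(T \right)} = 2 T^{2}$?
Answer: $\frac{440}{3} \approx 146.67$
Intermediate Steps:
$m = -92$ ($m = -8 + 4 \left(0 - 21\right) = -8 + 4 \left(-21\right) = -8 - 84 = -92$)
$v{\left(x,S \right)} = 3$
$D = 440$
$\frac{D}{v{\left(-22,m \right)}} = \frac{440}{3}$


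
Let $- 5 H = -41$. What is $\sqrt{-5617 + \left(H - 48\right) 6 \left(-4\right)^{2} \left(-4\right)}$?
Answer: $\frac{\sqrt{241655}}{5} \approx 98.317$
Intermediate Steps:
$H = \frac{41}{5}$ ($H = \left(- \frac{1}{5}\right) \left(-41\right) = \frac{41}{5} \approx 8.2$)
$\sqrt{-5617 + \left(H - 48\right) 6 \left(-4\right)^{2} \left(-4\right)} = \sqrt{-5617 + \left(\frac{41}{5} - 48\right) 6 \left(-4\right)^{2} \left(-4\right)} = \sqrt{-5617 - \frac{199 \cdot 6 \cdot 16 \left(-4\right)}{5}} = \sqrt{-5617 - \frac{199 \cdot 96 \left(-4\right)}{5}} = \sqrt{-5617 - - \frac{76416}{5}} = \sqrt{-5617 + \frac{76416}{5}} = \sqrt{\frac{48331}{5}} = \frac{\sqrt{241655}}{5}$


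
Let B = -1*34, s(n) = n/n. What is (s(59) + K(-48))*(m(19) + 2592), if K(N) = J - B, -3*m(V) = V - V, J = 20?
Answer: 142560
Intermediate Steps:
s(n) = 1
B = -34
m(V) = 0 (m(V) = -(V - V)/3 = -1/3*0 = 0)
K(N) = 54 (K(N) = 20 - 1*(-34) = 20 + 34 = 54)
(s(59) + K(-48))*(m(19) + 2592) = (1 + 54)*(0 + 2592) = 55*2592 = 142560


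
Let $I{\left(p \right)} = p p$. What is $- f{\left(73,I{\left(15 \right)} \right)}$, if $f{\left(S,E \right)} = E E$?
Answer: $-50625$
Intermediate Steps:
$I{\left(p \right)} = p^{2}$
$f{\left(S,E \right)} = E^{2}$
$- f{\left(73,I{\left(15 \right)} \right)} = - \left(15^{2}\right)^{2} = - 225^{2} = \left(-1\right) 50625 = -50625$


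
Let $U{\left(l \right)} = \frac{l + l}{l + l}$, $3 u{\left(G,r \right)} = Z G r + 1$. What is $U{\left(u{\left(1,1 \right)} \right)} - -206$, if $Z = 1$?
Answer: $207$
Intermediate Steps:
$u{\left(G,r \right)} = \frac{1}{3} + \frac{G r}{3}$ ($u{\left(G,r \right)} = \frac{1 G r + 1}{3} = \frac{G r + 1}{3} = \frac{1 + G r}{3} = \frac{1}{3} + \frac{G r}{3}$)
$U{\left(l \right)} = 1$ ($U{\left(l \right)} = \frac{2 l}{2 l} = 2 l \frac{1}{2 l} = 1$)
$U{\left(u{\left(1,1 \right)} \right)} - -206 = 1 - -206 = 1 + 206 = 207$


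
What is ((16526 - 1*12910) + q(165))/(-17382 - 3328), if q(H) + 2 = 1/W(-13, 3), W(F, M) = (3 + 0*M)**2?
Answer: -32527/186390 ≈ -0.17451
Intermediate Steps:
W(F, M) = 9 (W(F, M) = (3 + 0)**2 = 3**2 = 9)
q(H) = -17/9 (q(H) = -2 + 1/9 = -17/9)
((16526 - 1*12910) + q(165))/(-17382 - 3328) = ((16526 - 1*12910) - 17/9)/(-17382 - 3328) = ((16526 - 12910) - 17/9)/(-20710) = (3616 - 17/9)*(-1/20710) = (32527/9)*(-1/20710) = -32527/186390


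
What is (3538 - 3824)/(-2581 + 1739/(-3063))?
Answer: 438009/3953671 ≈ 0.11079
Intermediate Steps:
(3538 - 3824)/(-2581 + 1739/(-3063)) = -286/(-2581 + 1739*(-1/3063)) = -286/(-2581 - 1739/3063) = -286/(-7907342/3063) = -286*(-3063/7907342) = 438009/3953671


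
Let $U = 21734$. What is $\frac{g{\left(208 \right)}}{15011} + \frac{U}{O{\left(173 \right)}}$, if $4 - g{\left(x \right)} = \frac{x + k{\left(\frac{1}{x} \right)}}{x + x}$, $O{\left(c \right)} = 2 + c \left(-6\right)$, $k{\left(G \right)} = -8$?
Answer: $- \frac{4241190565}{202168148} \approx -20.979$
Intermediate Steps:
$O{\left(c \right)} = 2 - 6 c$
$g{\left(x \right)} = 4 - \frac{-8 + x}{2 x}$ ($g{\left(x \right)} = 4 - \frac{x - 8}{x + x} = 4 - \frac{-8 + x}{2 x}$)
$\frac{g{\left(208 \right)}}{15011} + \frac{U}{O{\left(173 \right)}} = \frac{\frac{7}{2} + \frac{4}{208}}{15011} + \frac{21734}{2 - 1038} = \left(\frac{7}{2} + 4 \cdot \frac{1}{208}\right) \frac{1}{15011} + \frac{21734}{2 - 1038} = \left(\frac{7}{2} + \frac{1}{52}\right) \frac{1}{15011} + \frac{21734}{-1036} = \frac{183}{52} \cdot \frac{1}{15011} + 21734 \left(- \frac{1}{1036}\right) = \frac{183}{780572} - \frac{10867}{518} = - \frac{4241190565}{202168148}$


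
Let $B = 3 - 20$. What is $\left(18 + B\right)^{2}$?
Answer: $1$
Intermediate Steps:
$B = -17$ ($B = 3 - 20 = -17$)
$\left(18 + B\right)^{2} = \left(18 - 17\right)^{2} = 1^{2} = 1$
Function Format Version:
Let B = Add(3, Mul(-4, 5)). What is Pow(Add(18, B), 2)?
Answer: 1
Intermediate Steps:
B = -17 (B = Add(3, -20) = -17)
Pow(Add(18, B), 2) = Pow(Add(18, -17), 2) = Pow(1, 2) = 1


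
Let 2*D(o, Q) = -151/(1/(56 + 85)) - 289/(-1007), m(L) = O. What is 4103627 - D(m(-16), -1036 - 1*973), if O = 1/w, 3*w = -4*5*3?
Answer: 4143072263/1007 ≈ 4.1143e+6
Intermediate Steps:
w = -20 (w = (-4*5*3)/3 = (-20*3)/3 = (⅓)*(-60) = -20)
O = -1/20 (O = 1/(-20) = -1/20 ≈ -0.050000)
m(L) = -1/20
D(o, Q) = -10719874/1007 (D(o, Q) = (-151/(1/(56 + 85)) - 289/(-1007))/2 = (-151/(1/141) - 289*(-1/1007))/2 = (-151/1/141 + 289/1007)/2 = (-151*141 + 289/1007)/2 = (-21291 + 289/1007)/2 = (½)*(-21439748/1007) = -10719874/1007)
4103627 - D(m(-16), -1036 - 1*973) = 4103627 - 1*(-10719874/1007) = 4103627 + 10719874/1007 = 4143072263/1007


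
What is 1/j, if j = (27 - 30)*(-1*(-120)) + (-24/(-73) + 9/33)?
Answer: -803/288597 ≈ -0.0027824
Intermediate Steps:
j = -288597/803 (j = -3*120 + (-24*(-1/73) + 9*(1/33)) = -360 + (24/73 + 3/11) = -360 + 483/803 = -288597/803 ≈ -359.40)
1/j = 1/(-288597/803) = -803/288597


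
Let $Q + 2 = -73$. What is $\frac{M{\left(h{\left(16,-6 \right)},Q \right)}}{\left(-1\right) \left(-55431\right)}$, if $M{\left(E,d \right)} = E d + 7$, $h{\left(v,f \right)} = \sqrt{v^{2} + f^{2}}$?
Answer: $\frac{7}{55431} - \frac{50 \sqrt{73}}{18477} \approx -0.022994$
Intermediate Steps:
$Q = -75$ ($Q = -2 - 73 = -75$)
$h{\left(v,f \right)} = \sqrt{f^{2} + v^{2}}$
$M{\left(E,d \right)} = 7 + E d$
$\frac{M{\left(h{\left(16,-6 \right)},Q \right)}}{\left(-1\right) \left(-55431\right)} = \frac{7 + \sqrt{\left(-6\right)^{2} + 16^{2}} \left(-75\right)}{\left(-1\right) \left(-55431\right)} = \frac{7 + \sqrt{36 + 256} \left(-75\right)}{55431} = \left(7 + \sqrt{292} \left(-75\right)\right) \frac{1}{55431} = \left(7 + 2 \sqrt{73} \left(-75\right)\right) \frac{1}{55431} = \left(7 - 150 \sqrt{73}\right) \frac{1}{55431} = \frac{7}{55431} - \frac{50 \sqrt{73}}{18477}$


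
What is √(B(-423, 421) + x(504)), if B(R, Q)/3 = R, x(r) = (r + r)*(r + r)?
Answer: 3*√112755 ≈ 1007.4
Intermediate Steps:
x(r) = 4*r² (x(r) = (2*r)*(2*r) = 4*r²)
B(R, Q) = 3*R
√(B(-423, 421) + x(504)) = √(3*(-423) + 4*504²) = √(-1269 + 4*254016) = √(-1269 + 1016064) = √1014795 = 3*√112755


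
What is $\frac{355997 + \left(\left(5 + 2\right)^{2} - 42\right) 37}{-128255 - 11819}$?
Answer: $- \frac{178128}{70037} \approx -2.5433$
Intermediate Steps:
$\frac{355997 + \left(\left(5 + 2\right)^{2} - 42\right) 37}{-128255 - 11819} = \frac{355997 + \left(7^{2} - 42\right) 37}{-140074} = \left(355997 + \left(49 - 42\right) 37\right) \left(- \frac{1}{140074}\right) = \left(355997 + 7 \cdot 37\right) \left(- \frac{1}{140074}\right) = \left(355997 + 259\right) \left(- \frac{1}{140074}\right) = 356256 \left(- \frac{1}{140074}\right) = - \frac{178128}{70037}$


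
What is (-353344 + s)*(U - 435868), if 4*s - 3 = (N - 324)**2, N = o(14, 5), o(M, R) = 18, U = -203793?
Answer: 844184289157/4 ≈ 2.1105e+11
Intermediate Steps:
N = 18
s = 93639/4 (s = 3/4 + (18 - 324)**2/4 = 3/4 + (1/4)*(-306)**2 = 3/4 + (1/4)*93636 = 3/4 + 23409 = 93639/4 ≈ 23410.)
(-353344 + s)*(U - 435868) = (-353344 + 93639/4)*(-203793 - 435868) = -1319737/4*(-639661) = 844184289157/4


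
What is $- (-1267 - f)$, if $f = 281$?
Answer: $1548$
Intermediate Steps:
$- (-1267 - f) = - (-1267 - 281) = \left(-1\right) \left(-1548\right) = 1548$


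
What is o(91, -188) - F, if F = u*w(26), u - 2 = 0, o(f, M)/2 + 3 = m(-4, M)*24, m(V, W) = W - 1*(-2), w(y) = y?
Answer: -8986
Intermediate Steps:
m(V, W) = 2 + W (m(V, W) = W + 2 = 2 + W)
o(f, M) = 90 + 48*M (o(f, M) = -6 + 2*((2 + M)*24) = -6 + 2*(48 + 24*M) = -6 + (96 + 48*M) = 90 + 48*M)
u = 2 (u = 2 + 0 = 2)
F = 52 (F = 2*26 = 52)
o(91, -188) - F = (90 + 48*(-188)) - 1*52 = (90 - 9024) - 52 = -8934 - 52 = -8986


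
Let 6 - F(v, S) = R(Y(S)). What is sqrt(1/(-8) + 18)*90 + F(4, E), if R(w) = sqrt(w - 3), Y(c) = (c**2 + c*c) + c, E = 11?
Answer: 6 - 5*sqrt(10) + 45*sqrt(286)/2 ≈ 370.70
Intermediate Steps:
Y(c) = c + 2*c**2 (Y(c) = (c**2 + c**2) + c = 2*c**2 + c = c + 2*c**2)
R(w) = sqrt(-3 + w)
F(v, S) = 6 - sqrt(-3 + S*(1 + 2*S))
sqrt(1/(-8) + 18)*90 + F(4, E) = sqrt(1/(-8) + 18)*90 + (6 - sqrt(-3 + 11*(1 + 2*11))) = sqrt(-1/8 + 18)*90 + (6 - sqrt(-3 + 11*(1 + 22))) = sqrt(143/8)*90 + (6 - sqrt(-3 + 11*23)) = (sqrt(286)/4)*90 + (6 - sqrt(-3 + 253)) = 45*sqrt(286)/2 + (6 - sqrt(250)) = 45*sqrt(286)/2 + (6 - 5*sqrt(10)) = 6 - 5*sqrt(10) + 45*sqrt(286)/2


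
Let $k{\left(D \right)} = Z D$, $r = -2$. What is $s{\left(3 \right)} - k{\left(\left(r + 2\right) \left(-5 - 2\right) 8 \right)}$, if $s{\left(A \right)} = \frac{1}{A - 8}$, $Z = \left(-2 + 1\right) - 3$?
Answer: $- \frac{1}{5} \approx -0.2$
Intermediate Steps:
$Z = -4$ ($Z = -1 - 3 = -4$)
$s{\left(A \right)} = \frac{1}{-8 + A}$
$k{\left(D \right)} = - 4 D$
$s{\left(3 \right)} - k{\left(\left(r + 2\right) \left(-5 - 2\right) 8 \right)} = \frac{1}{-8 + 3} - - 4 \left(-2 + 2\right) \left(-5 - 2\right) 8 = \frac{1}{-5} - - 4 \cdot 0 \left(-7\right) 8 = - \frac{1}{5} - - 4 \cdot 0 \cdot 8 = - \frac{1}{5} - \left(-4\right) 0 = - \frac{1}{5} - 0 = - \frac{1}{5} + 0 = - \frac{1}{5}$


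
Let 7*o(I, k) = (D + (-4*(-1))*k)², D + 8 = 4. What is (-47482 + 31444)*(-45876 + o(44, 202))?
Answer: -5216904792/7 ≈ -7.4527e+8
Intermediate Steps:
D = -4 (D = -8 + 4 = -4)
o(I, k) = (-4 + 4*k)²/7 (o(I, k) = (-4 + (-4*(-1))*k)²/7 = (-4 + 4*k)²/7)
(-47482 + 31444)*(-45876 + o(44, 202)) = (-47482 + 31444)*(-45876 + 16*(-1 + 202)²/7) = -16038*(-45876 + (16/7)*201²) = -16038*(-45876 + (16/7)*40401) = -16038*(-45876 + 646416/7) = -16038*325284/7 = -5216904792/7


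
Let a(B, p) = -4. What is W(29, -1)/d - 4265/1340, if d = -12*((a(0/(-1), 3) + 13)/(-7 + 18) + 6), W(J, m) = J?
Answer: -106649/30150 ≈ -3.5373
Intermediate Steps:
d = -900/11 (d = -12*((-4 + 13)/(-7 + 18) + 6) = -12*(9/11 + 6) = -12*75/11 = -900/11 ≈ -81.818)
W(29, -1)/d - 4265/1340 = 29/(-900/11) - 4265/1340 = 29*(-11/900) - 4265*1/1340 = -319/900 - 853/268 = -106649/30150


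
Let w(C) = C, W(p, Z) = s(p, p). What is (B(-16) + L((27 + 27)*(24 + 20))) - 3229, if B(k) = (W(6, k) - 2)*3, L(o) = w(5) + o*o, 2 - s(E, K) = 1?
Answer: 5642149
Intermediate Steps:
s(E, K) = 1 (s(E, K) = 2 - 1*1 = 2 - 1 = 1)
W(p, Z) = 1
L(o) = 5 + o² (L(o) = 5 + o*o = 5 + o²)
B(k) = -3 (B(k) = (1 - 2)*3 = -1*3 = -3)
(B(-16) + L((27 + 27)*(24 + 20))) - 3229 = (-3 + (5 + ((27 + 27)*(24 + 20))²)) - 3229 = (-3 + (5 + (54*44)²)) - 3229 = (-3 + (5 + 2376²)) - 3229 = (-3 + (5 + 5645376)) - 3229 = (-3 + 5645381) - 3229 = 5645378 - 3229 = 5642149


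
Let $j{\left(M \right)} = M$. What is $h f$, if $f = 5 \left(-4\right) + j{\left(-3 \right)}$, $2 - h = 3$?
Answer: $23$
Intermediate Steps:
$h = -1$ ($h = 2 - 3 = -1$)
$f = -23$ ($f = 5 \left(-4\right) - 3 = -20 - 3 = -23$)
$h f = \left(-1\right) \left(-23\right) = 23$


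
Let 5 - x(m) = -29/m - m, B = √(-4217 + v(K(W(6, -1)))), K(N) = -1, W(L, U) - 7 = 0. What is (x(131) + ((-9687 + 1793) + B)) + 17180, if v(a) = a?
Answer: 1234311/131 + I*√4218 ≈ 9422.2 + 64.946*I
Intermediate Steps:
W(L, U) = 7 (W(L, U) = 7 + 0 = 7)
B = I*√4218 (B = √(-4217 - 1) = √(-4218) = I*√4218 ≈ 64.946*I)
x(m) = 5 + m + 29/m (x(m) = 5 - (-29/m - m) = 5 - (-m - 29/m) = 5 + (m + 29/m) = 5 + m + 29/m)
(x(131) + ((-9687 + 1793) + B)) + 17180 = ((5 + 131 + 29/131) + ((-9687 + 1793) + I*√4218)) + 17180 = ((5 + 131 + 29*(1/131)) + (-7894 + I*√4218)) + 17180 = ((5 + 131 + 29/131) + (-7894 + I*√4218)) + 17180 = (17845/131 + (-7894 + I*√4218)) + 17180 = (-1016269/131 + I*√4218) + 17180 = 1234311/131 + I*√4218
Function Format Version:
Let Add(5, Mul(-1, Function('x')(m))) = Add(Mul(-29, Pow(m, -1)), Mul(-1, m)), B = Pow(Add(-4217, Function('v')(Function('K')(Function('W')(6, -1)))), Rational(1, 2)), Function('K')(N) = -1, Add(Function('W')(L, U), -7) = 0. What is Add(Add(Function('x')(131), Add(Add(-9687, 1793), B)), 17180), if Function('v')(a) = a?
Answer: Add(Rational(1234311, 131), Mul(I, Pow(4218, Rational(1, 2)))) ≈ Add(9422.2, Mul(64.946, I))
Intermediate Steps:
Function('W')(L, U) = 7 (Function('W')(L, U) = Add(7, 0) = 7)
B = Mul(I, Pow(4218, Rational(1, 2))) (B = Pow(Add(-4217, -1), Rational(1, 2)) = Pow(-4218, Rational(1, 2)) = Mul(I, Pow(4218, Rational(1, 2))) ≈ Mul(64.946, I))
Function('x')(m) = Add(5, m, Mul(29, Pow(m, -1))) (Function('x')(m) = Add(5, Mul(-1, Add(Mul(-29, Pow(m, -1)), Mul(-1, m)))) = Add(5, Mul(-1, Add(Mul(-1, m), Mul(-29, Pow(m, -1))))) = Add(5, Add(m, Mul(29, Pow(m, -1)))) = Add(5, m, Mul(29, Pow(m, -1))))
Add(Add(Function('x')(131), Add(Add(-9687, 1793), B)), 17180) = Add(Add(Add(5, 131, Mul(29, Pow(131, -1))), Add(Add(-9687, 1793), Mul(I, Pow(4218, Rational(1, 2))))), 17180) = Add(Add(Add(5, 131, Mul(29, Rational(1, 131))), Add(-7894, Mul(I, Pow(4218, Rational(1, 2))))), 17180) = Add(Add(Add(5, 131, Rational(29, 131)), Add(-7894, Mul(I, Pow(4218, Rational(1, 2))))), 17180) = Add(Add(Rational(17845, 131), Add(-7894, Mul(I, Pow(4218, Rational(1, 2))))), 17180) = Add(Add(Rational(-1016269, 131), Mul(I, Pow(4218, Rational(1, 2)))), 17180) = Add(Rational(1234311, 131), Mul(I, Pow(4218, Rational(1, 2))))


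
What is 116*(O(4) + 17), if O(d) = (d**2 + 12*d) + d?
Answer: 9860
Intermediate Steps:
O(d) = d**2 + 13*d
116*(O(4) + 17) = 116*(4*(13 + 4) + 17) = 116*(4*17 + 17) = 116*(68 + 17) = 116*85 = 9860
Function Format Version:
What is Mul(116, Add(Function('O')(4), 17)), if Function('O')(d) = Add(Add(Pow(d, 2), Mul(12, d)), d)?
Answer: 9860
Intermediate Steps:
Function('O')(d) = Add(Pow(d, 2), Mul(13, d))
Mul(116, Add(Function('O')(4), 17)) = Mul(116, Add(Mul(4, Add(13, 4)), 17)) = Mul(116, Add(Mul(4, 17), 17)) = Mul(116, Add(68, 17)) = Mul(116, 85) = 9860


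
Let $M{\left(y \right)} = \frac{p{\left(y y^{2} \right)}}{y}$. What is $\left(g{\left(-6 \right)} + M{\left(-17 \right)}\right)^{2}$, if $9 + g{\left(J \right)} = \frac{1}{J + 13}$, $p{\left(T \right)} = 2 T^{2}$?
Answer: $\frac{395137269363600}{49} \approx 8.064 \cdot 10^{12}$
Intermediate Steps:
$g{\left(J \right)} = -9 + \frac{1}{13 + J}$ ($g{\left(J \right)} = -9 + \frac{1}{J + 13} = -9 + \frac{1}{13 + J}$)
$M{\left(y \right)} = 2 y^{5}$ ($M{\left(y \right)} = \frac{2 \left(y y^{2}\right)^{2}}{y} = \frac{2 \left(y^{3}\right)^{2}}{y} = \frac{2 y^{6}}{y} = 2 y^{5}$)
$\left(g{\left(-6 \right)} + M{\left(-17 \right)}\right)^{2} = \left(\frac{-116 - -54}{13 - 6} + 2 \left(-17\right)^{5}\right)^{2} = \left(\frac{-116 + 54}{7} + 2 \left(-1419857\right)\right)^{2} = \left(\frac{1}{7} \left(-62\right) - 2839714\right)^{2} = \left(- \frac{62}{7} - 2839714\right)^{2} = \left(- \frac{19878060}{7}\right)^{2} = \frac{395137269363600}{49}$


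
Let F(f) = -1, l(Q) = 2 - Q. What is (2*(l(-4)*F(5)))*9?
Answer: -108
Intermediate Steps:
(2*(l(-4)*F(5)))*9 = (2*((2 - 1*(-4))*(-1)))*9 = (2*((2 + 4)*(-1)))*9 = (2*(6*(-1)))*9 = (2*(-6))*9 = -12*9 = -108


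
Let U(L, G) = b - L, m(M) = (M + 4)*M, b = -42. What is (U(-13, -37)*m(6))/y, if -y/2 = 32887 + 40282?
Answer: 870/73169 ≈ 0.011890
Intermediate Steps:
m(M) = M*(4 + M) (m(M) = (4 + M)*M = M*(4 + M))
U(L, G) = -42 - L
y = -146338 (y = -2*(32887 + 40282) = -2*73169 = -146338)
(U(-13, -37)*m(6))/y = ((-42 - 1*(-13))*(6*(4 + 6)))/(-146338) = ((-42 + 13)*(6*10))*(-1/146338) = -29*60*(-1/146338) = -1740*(-1/146338) = 870/73169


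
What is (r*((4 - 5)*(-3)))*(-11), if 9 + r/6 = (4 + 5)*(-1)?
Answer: 3564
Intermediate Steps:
r = -108 (r = -54 + 6*((4 + 5)*(-1)) = -54 + 6*(9*(-1)) = -54 + 6*(-9) = -54 - 54 = -108)
(r*((4 - 5)*(-3)))*(-11) = -108*(4 - 5)*(-3)*(-11) = -(-108)*(-3)*(-11) = -108*3*(-11) = -324*(-11) = 3564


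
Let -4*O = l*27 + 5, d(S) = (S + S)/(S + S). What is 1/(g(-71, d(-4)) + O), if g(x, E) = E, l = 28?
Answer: -4/757 ≈ -0.0052840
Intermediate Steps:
d(S) = 1 (d(S) = (2*S)/((2*S)) = (2*S)*(1/(2*S)) = 1)
O = -761/4 (O = -(28*27 + 5)/4 = -(756 + 5)/4 = -1/4*761 = -761/4 ≈ -190.25)
1/(g(-71, d(-4)) + O) = 1/(1 - 761/4) = 1/(-757/4) = -4/757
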